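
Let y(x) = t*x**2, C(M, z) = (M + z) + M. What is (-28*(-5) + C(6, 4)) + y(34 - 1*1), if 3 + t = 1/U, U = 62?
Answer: -191793/62 ≈ -3093.4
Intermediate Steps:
C(M, z) = z + 2*M
t = -185/62 (t = -3 + 1/62 = -185/62 ≈ -2.9839)
y(x) = -185*x**2/62
(-28*(-5) + C(6, 4)) + y(34 - 1*1) = (-28*(-5) + (4 + 2*6)) - 185*(34 - 1*1)**2/62 = (140 + (4 + 12)) - 185*(34 - 1)**2/62 = (140 + 16) - 185/62*33**2 = 156 - 185/62*1089 = 156 - 201465/62 = -191793/62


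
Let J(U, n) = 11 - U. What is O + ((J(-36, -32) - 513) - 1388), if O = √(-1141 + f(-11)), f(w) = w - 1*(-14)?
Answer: -1854 + I*√1138 ≈ -1854.0 + 33.734*I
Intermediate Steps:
f(w) = 14 + w (f(w) = w + 14 = 14 + w)
O = I*√1138 (O = √(-1141 + (14 - 11)) = √(-1141 + 3) = √(-1138) = I*√1138 ≈ 33.734*I)
O + ((J(-36, -32) - 513) - 1388) = I*√1138 + (((11 - 1*(-36)) - 513) - 1388) = I*√1138 + (((11 + 36) - 513) - 1388) = I*√1138 + ((47 - 513) - 1388) = I*√1138 + (-466 - 1388) = I*√1138 - 1854 = -1854 + I*√1138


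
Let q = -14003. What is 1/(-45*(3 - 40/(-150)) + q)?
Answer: -1/14150 ≈ -7.0671e-5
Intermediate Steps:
1/(-45*(3 - 40/(-150)) + q) = 1/(-45*(3 - 40/(-150)) - 14003) = 1/(-45*(3 - 40*(-1/150)) - 14003) = 1/(-45*(3 + 4/15) - 14003) = 1/(-45*49/15 - 14003) = 1/(-147 - 14003) = 1/(-14150) = -1/14150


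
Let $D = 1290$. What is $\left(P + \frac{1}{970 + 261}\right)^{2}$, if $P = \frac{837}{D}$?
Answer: $\frac{118252766641}{280190248900} \approx 0.42204$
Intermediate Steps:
$P = \frac{279}{430}$ ($P = \frac{837}{1290} = 837 \cdot \frac{1}{1290} = \frac{279}{430} \approx 0.64884$)
$\left(P + \frac{1}{970 + 261}\right)^{2} = \left(\frac{279}{430} + \frac{1}{970 + 261}\right)^{2} = \left(\frac{279}{430} + \frac{1}{1231}\right)^{2} = \left(\frac{343879}{529330}\right)^{2} = \frac{118252766641}{280190248900}$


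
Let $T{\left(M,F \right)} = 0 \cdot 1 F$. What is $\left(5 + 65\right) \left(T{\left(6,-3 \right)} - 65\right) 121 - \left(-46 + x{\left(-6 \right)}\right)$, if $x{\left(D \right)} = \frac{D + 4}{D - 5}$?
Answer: $- \frac{6055546}{11} \approx -5.505 \cdot 10^{5}$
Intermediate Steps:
$T{\left(M,F \right)} = 0$ ($T{\left(M,F \right)} = 0 F = 0$)
$x{\left(D \right)} = \frac{4 + D}{-5 + D}$
$\left(5 + 65\right) \left(T{\left(6,-3 \right)} - 65\right) 121 - \left(-46 + x{\left(-6 \right)}\right) = \left(5 + 65\right) \left(0 - 65\right) 121 + \left(46 - \frac{4 - 6}{-5 - 6}\right) = 70 \left(-65\right) 121 + \left(46 - \frac{1}{-11} \left(-2\right)\right) = \left(-4550\right) 121 + \left(46 - \left(- \frac{1}{11}\right) \left(-2\right)\right) = -550550 + \left(46 - \frac{2}{11}\right) = -550550 + \frac{504}{11} = - \frac{6055546}{11}$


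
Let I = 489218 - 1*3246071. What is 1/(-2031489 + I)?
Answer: -1/4788342 ≈ -2.0884e-7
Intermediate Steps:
I = -2756853 (I = 489218 - 3246071 = -2756853)
1/(-2031489 + I) = 1/(-2031489 - 2756853) = 1/(-4788342) = -1/4788342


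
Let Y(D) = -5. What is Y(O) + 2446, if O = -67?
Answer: 2441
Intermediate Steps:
Y(O) + 2446 = -5 + 2446 = 2441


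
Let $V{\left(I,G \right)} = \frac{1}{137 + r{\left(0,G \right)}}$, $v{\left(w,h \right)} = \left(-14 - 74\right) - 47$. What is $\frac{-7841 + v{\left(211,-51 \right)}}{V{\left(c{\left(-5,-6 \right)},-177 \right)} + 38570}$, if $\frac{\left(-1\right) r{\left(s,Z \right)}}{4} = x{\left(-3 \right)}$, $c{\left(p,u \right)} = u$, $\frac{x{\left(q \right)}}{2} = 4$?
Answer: $- \frac{837480}{4049851} \approx -0.20679$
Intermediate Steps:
$x{\left(q \right)} = 8$ ($x{\left(q \right)} = 2 \cdot 4 = 8$)
$r{\left(s,Z \right)} = -32$ ($r{\left(s,Z \right)} = \left(-4\right) 8 = -32$)
$v{\left(w,h \right)} = -135$ ($v{\left(w,h \right)} = -88 - 47 = -135$)
$V{\left(I,G \right)} = \frac{1}{105}$ ($V{\left(I,G \right)} = \frac{1}{137 - 32} = \frac{1}{105}$)
$\frac{-7841 + v{\left(211,-51 \right)}}{V{\left(c{\left(-5,-6 \right)},-177 \right)} + 38570} = \frac{-7841 - 135}{\frac{1}{105} + 38570} = - \frac{7976}{\frac{4049851}{105}} = \left(-7976\right) \frac{105}{4049851} = - \frac{837480}{4049851}$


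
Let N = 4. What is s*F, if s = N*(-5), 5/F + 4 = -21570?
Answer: 50/10787 ≈ 0.0046352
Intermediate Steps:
F = -5/21574 (F = 5/(-4 - 21570) = 5/(-21574) = 5*(-1/21574) = -5/21574 ≈ -0.00023176)
s = -20 (s = 4*(-5) = -20)
s*F = -20*(-5/21574) = 50/10787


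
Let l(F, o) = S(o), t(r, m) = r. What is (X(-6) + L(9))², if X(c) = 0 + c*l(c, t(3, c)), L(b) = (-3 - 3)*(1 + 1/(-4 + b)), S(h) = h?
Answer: 15876/25 ≈ 635.04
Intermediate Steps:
l(F, o) = o
L(b) = -6 - 6/(-4 + b) (L(b) = -6*(1 + 1/(-4 + b)) = -6 - 6/(-4 + b))
X(c) = 3*c (X(c) = 0 + c*3 = 0 + 3*c = 3*c)
(X(-6) + L(9))² = (3*(-6) + 6*(3 - 1*9)/(-4 + 9))² = (-18 + 6*(3 - 9)/5)² = (-18 + 6*(⅕)*(-6))² = (-18 - 36/5)² = (-126/5)² = 15876/25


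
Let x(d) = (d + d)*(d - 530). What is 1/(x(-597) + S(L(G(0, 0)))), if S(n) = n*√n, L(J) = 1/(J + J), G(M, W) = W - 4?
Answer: 688966656/927099713046529 + 16*I*√2/927099713046529 ≈ 7.4314e-7 + 2.4407e-14*I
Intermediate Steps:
G(M, W) = -4 + W
x(d) = 2*d*(-530 + d) (x(d) = (2*d)*(-530 + d) = 2*d*(-530 + d))
L(J) = 1/(2*J)
S(n) = n^(3/2)
1/(x(-597) + S(L(G(0, 0)))) = 1/(2*(-597)*(-530 - 597) + (1/(2*(-4 + 0)))^(3/2)) = 1/(2*(-597)*(-1127) + ((½)/(-4))^(3/2)) = 1/(1345638 + ((½)*(-¼))^(3/2)) = 1/(1345638 + (-⅛)^(3/2)) = 1/(1345638 - I*√2/32)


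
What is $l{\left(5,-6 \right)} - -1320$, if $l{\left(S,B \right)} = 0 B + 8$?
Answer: $1328$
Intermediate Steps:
$l{\left(S,B \right)} = 8$ ($l{\left(S,B \right)} = 0 + 8 = 8$)
$l{\left(5,-6 \right)} - -1320 = 8 - -1320 = 8 + 1320 = 1328$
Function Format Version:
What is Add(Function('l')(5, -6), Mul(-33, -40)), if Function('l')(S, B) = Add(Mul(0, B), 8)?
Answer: 1328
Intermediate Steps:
Function('l')(S, B) = 8 (Function('l')(S, B) = Add(0, 8) = 8)
Add(Function('l')(5, -6), Mul(-33, -40)) = Add(8, Mul(-33, -40)) = Add(8, 1320) = 1328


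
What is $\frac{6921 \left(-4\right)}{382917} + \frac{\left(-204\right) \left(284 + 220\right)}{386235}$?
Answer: $- \frac{618055852}{1825875895} \approx -0.3385$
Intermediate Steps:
$\frac{6921 \left(-4\right)}{382917} + \frac{\left(-204\right) \left(284 + 220\right)}{386235} = \left(-27684\right) \frac{1}{382917} + \left(-204\right) 504 \cdot \frac{1}{386235} = - \frac{9228}{127639} - \frac{3808}{14305} = - \frac{618055852}{1825875895}$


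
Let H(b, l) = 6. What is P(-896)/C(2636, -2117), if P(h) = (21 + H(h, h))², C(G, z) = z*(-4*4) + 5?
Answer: 729/33877 ≈ 0.021519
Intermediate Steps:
C(G, z) = 5 - 16*z (C(G, z) = z*(-16) + 5 = -16*z + 5 = 5 - 16*z)
P(h) = 729 (P(h) = (21 + 6)² = 27² = 729)
P(-896)/C(2636, -2117) = 729/(5 - 16*(-2117)) = 729/(5 + 33872) = 729/33877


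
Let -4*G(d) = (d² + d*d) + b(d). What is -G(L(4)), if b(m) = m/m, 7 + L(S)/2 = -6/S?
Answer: 579/4 ≈ 144.75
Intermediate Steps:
L(S) = -14 - 12/S (L(S) = -14 + 2*(-6/S) = -14 - 12/S)
b(m) = 1
G(d) = -¼ - d²/2 (G(d) = -((d² + d*d) + 1)/4 = -((d² + d²) + 1)/4 = -(2*d² + 1)/4 = -(1 + 2*d²)/4 = -¼ - d²/2)
-G(L(4)) = -(-¼ - (-14 - 12/4)²/2) = -(-¼ - (-14 - 12*¼)²/2) = -(-¼ - (-14 - 3)²/2) = -(-¼ - ½*(-17)²) = -(-¼ - ½*289) = -(-¼ - 289/2) = -1*(-579/4) = 579/4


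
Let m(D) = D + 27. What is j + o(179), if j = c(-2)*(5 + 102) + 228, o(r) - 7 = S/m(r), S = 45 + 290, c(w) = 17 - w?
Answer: 467543/206 ≈ 2269.6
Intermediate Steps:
m(D) = 27 + D
S = 335
o(r) = 7 + 335/(27 + r)
j = 2261 (j = (17 - 1*(-2))*(5 + 102) + 228 = (17 + 2)*107 + 228 = 19*107 + 228 = 2033 + 228 = 2261)
j + o(179) = 2261 + (524 + 7*179)/(27 + 179) = 2261 + (524 + 1253)/206 = 2261 + (1/206)*1777 = 2261 + 1777/206 = 467543/206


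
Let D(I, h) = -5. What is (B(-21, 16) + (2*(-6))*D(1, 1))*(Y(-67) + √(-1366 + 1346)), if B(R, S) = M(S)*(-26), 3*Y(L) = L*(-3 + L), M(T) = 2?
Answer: 37520/3 + 16*I*√5 ≈ 12507.0 + 35.777*I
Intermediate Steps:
Y(L) = L*(-3 + L)/3 (Y(L) = (L*(-3 + L))/3 = L*(-3 + L)/3)
B(R, S) = -52 (B(R, S) = 2*(-26) = -52)
(B(-21, 16) + (2*(-6))*D(1, 1))*(Y(-67) + √(-1366 + 1346)) = (-52 + (2*(-6))*(-5))*((⅓)*(-67)*(-3 - 67) + √(-1366 + 1346)) = (-52 - 12*(-5))*((⅓)*(-67)*(-70) + √(-20)) = (-52 + 60)*(4690/3 + 2*I*√5) = 8*(4690/3 + 2*I*√5) = 37520/3 + 16*I*√5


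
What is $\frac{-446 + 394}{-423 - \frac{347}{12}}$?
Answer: $\frac{624}{5423} \approx 0.11507$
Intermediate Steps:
$\frac{-446 + 394}{-423 - \frac{347}{12}} = - \frac{52}{-423 - \frac{347}{12}} = - \frac{52}{- \frac{5423}{12}} = \left(-52\right) \left(- \frac{12}{5423}\right) = \frac{624}{5423}$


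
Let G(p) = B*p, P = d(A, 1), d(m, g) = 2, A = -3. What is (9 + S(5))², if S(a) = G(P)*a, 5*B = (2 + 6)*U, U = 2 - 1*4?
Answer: 529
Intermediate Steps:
U = -2 (U = 2 - 4 = -2)
P = 2
B = -16/5 (B = ((2 + 6)*(-2))/5 = (8*(-2))/5 = (⅕)*(-16) = -16/5 ≈ -3.2000)
G(p) = -16*p/5
S(a) = -32*a/5 (S(a) = (-16/5*2)*a = -32*a/5)
(9 + S(5))² = (9 - 32/5*5)² = (9 - 32)² = (-23)² = 529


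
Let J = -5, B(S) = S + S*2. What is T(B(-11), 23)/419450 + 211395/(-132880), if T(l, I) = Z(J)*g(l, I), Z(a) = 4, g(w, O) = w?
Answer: -8868717291/5573651600 ≈ -1.5912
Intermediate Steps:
B(S) = 3*S (B(S) = S + 2*S = 3*S)
T(l, I) = 4*l
T(B(-11), 23)/419450 + 211395/(-132880) = (4*(3*(-11)))/419450 + 211395/(-132880) = (4*(-33))*(1/419450) + 211395*(-1/132880) = -132*1/419450 - 42279/26576 = -66/209725 - 42279/26576 = -8868717291/5573651600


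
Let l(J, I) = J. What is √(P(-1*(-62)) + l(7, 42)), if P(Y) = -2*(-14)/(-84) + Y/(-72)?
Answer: √209/6 ≈ 2.4095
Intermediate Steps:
P(Y) = -⅓ - Y/72 (P(Y) = 28*(-1/84) + Y*(-1/72) = -⅓ - Y/72)
√(P(-1*(-62)) + l(7, 42)) = √((-⅓ - (-1)*(-62)/72) + 7) = √((-⅓ - 1/72*62) + 7) = √((-⅓ - 31/36) + 7) = √(-43/36 + 7) = √(209/36) = √209/6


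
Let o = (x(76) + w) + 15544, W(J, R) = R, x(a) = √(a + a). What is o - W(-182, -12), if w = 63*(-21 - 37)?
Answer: 11902 + 2*√38 ≈ 11914.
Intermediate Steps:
x(a) = √2*√a (x(a) = √(2*a) = √2*√a)
w = -3654 (w = 63*(-58) = -3654)
o = 11890 + 2*√38 (o = (√2*√76 - 3654) + 15544 = (√2*(2*√19) - 3654) + 15544 = (2*√38 - 3654) + 15544 = (-3654 + 2*√38) + 15544 = 11890 + 2*√38 ≈ 11902.)
o - W(-182, -12) = (11890 + 2*√38) - 1*(-12) = (11890 + 2*√38) + 12 = 11902 + 2*√38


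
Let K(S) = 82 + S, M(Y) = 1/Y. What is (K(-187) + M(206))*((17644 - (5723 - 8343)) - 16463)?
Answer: -82211829/206 ≈ -3.9909e+5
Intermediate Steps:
(K(-187) + M(206))*((17644 - (5723 - 8343)) - 16463) = ((82 - 187) + 1/206)*((17644 - (5723 - 8343)) - 16463) = (-105 + 1/206)*((17644 - 1*(-2620)) - 16463) = -21629*((17644 + 2620) - 16463)/206 = -21629*(20264 - 16463)/206 = -21629/206*3801 = -82211829/206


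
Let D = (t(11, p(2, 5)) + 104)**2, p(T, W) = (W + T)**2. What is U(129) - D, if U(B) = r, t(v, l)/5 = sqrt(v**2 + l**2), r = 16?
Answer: -73850 - 1040*sqrt(2522) ≈ -1.2608e+5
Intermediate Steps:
p(T, W) = (T + W)**2
t(v, l) = 5*sqrt(l**2 + v**2) (t(v, l) = 5*sqrt(v**2 + l**2) = 5*sqrt(l**2 + v**2))
U(B) = 16
D = (104 + 5*sqrt(2522))**2 (D = (5*sqrt(((2 + 5)**2)**2 + 11**2) + 104)**2 = (5*sqrt((7**2)**2 + 121) + 104)**2 = (5*sqrt(49**2 + 121) + 104)**2 = (5*sqrt(2401 + 121) + 104)**2 = (5*sqrt(2522) + 104)**2 = (104 + 5*sqrt(2522))**2 ≈ 1.2609e+5)
U(129) - D = 16 - (73866 + 1040*sqrt(2522)) = 16 + (-73866 - 1040*sqrt(2522)) = -73850 - 1040*sqrt(2522)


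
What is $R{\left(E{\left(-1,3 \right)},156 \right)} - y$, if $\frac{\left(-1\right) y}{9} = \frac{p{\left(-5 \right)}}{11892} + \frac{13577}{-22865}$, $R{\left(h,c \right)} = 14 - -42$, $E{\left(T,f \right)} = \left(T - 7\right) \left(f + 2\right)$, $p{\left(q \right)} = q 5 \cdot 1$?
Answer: $\frac{4589576233}{90636860} \approx 50.637$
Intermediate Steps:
$p{\left(q \right)} = 5 q$ ($p{\left(q \right)} = 5 q 1 = 5 q$)
$E{\left(T,f \right)} = \left(-7 + T\right) \left(2 + f\right)$
$R{\left(h,c \right)} = 56$ ($R{\left(h,c \right)} = 14 + 42 = 56$)
$y = \frac{486087927}{90636860}$ ($y = - 9 \left(\frac{5 \left(-5\right)}{11892} + \frac{13577}{-22865}\right) = - 9 \left(\left(-25\right) \frac{1}{11892} + 13577 \left(- \frac{1}{22865}\right)\right) = - 9 \left(- \frac{25}{11892} - \frac{13577}{22865}\right) = \left(-9\right) \left(- \frac{162029309}{271910580}\right) = \frac{486087927}{90636860} \approx 5.363$)
$R{\left(E{\left(-1,3 \right)},156 \right)} - y = 56 - \frac{486087927}{90636860} = \frac{4589576233}{90636860}$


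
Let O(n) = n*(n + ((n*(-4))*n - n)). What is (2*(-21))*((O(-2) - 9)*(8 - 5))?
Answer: -2898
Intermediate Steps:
O(n) = -4*n³ (O(n) = n*(n + ((-4*n)*n - n)) = n*(n + (-4*n² - n)) = n*(n + (-n - 4*n²)) = n*(-4*n²) = -4*n³)
(2*(-21))*((O(-2) - 9)*(8 - 5)) = (2*(-21))*((-4*(-2)³ - 9)*(8 - 5)) = -42*(-4*(-8) - 9)*3 = -42*(32 - 9)*3 = -966*3 = -42*69 = -2898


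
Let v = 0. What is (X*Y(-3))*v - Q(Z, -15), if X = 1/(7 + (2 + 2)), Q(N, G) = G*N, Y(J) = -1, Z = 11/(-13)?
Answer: -165/13 ≈ -12.692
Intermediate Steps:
Z = -11/13 (Z = 11*(-1/13) = -11/13 ≈ -0.84615)
X = 1/11 (X = 1/(7 + 4) = 1/11 ≈ 0.090909)
(X*Y(-3))*v - Q(Z, -15) = ((1/11)*(-1))*0 - (-15)*(-11)/13 = -1/11*0 - 1*165/13 = 0 - 165/13 = -165/13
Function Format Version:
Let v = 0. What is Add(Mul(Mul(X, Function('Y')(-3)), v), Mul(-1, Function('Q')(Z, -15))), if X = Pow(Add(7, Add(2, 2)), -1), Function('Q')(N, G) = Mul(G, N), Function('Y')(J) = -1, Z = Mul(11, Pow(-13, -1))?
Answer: Rational(-165, 13) ≈ -12.692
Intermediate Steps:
Z = Rational(-11, 13) (Z = Mul(11, Rational(-1, 13)) = Rational(-11, 13) ≈ -0.84615)
X = Rational(1, 11) (X = Pow(Add(7, 4), -1) = Pow(11, -1) = Rational(1, 11) ≈ 0.090909)
Add(Mul(Mul(X, Function('Y')(-3)), v), Mul(-1, Function('Q')(Z, -15))) = Add(Mul(Mul(Rational(1, 11), -1), 0), Mul(-1, Mul(-15, Rational(-11, 13)))) = Add(Mul(Rational(-1, 11), 0), Mul(-1, Rational(165, 13))) = Add(0, Rational(-165, 13)) = Rational(-165, 13)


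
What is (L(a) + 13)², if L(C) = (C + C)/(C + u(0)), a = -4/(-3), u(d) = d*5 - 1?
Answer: 441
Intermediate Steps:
u(d) = -1 + 5*d (u(d) = 5*d - 1 = -1 + 5*d)
a = 4/3 (a = -4*(-⅓) = 4/3 ≈ 1.3333)
L(C) = 2*C/(-1 + C) (L(C) = (C + C)/(C + (-1 + 5*0)) = (2*C)/(C + (-1 + 0)) = (2*C)/(C - 1) = (2*C)/(-1 + C) = 2*C/(-1 + C))
(L(a) + 13)² = (2*(4/3)/(-1 + 4/3) + 13)² = (2*(4/3)/(⅓) + 13)² = (2*(4/3)*3 + 13)² = (8 + 13)² = 21² = 441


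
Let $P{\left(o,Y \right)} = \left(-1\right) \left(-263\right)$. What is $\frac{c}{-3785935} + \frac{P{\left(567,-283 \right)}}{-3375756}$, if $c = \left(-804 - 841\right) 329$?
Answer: $\frac{365196065015}{2556078558372} \approx 0.14287$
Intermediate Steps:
$P{\left(o,Y \right)} = 263$
$c = -541205$ ($c = \left(-1645\right) 329 = -541205$)
$\frac{c}{-3785935} + \frac{P{\left(567,-283 \right)}}{-3375756} = - \frac{541205}{-3785935} + \frac{263}{-3375756} = \left(-541205\right) \left(- \frac{1}{3785935}\right) + 263 \left(- \frac{1}{3375756}\right) = \frac{108241}{757187} - \frac{263}{3375756} = \frac{365196065015}{2556078558372}$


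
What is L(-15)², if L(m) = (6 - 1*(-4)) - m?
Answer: 625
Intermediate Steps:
L(m) = 10 - m (L(m) = (6 + 4) - m = 10 - m)
L(-15)² = (10 - 1*(-15))² = (10 + 15)² = 25² = 625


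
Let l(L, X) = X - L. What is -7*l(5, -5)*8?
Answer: 560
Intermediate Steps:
-7*l(5, -5)*8 = -7*(-5 - 1*5)*8 = -7*(-5 - 5)*8 = -7*(-10)*8 = 70*8 = 560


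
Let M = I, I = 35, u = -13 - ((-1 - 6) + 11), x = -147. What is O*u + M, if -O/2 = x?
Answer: -4963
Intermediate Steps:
u = -17 (u = -13 - (-7 + 11) = -13 - 1*4 = -13 - 4 = -17)
O = 294 (O = -2*(-147) = 294)
M = 35
O*u + M = 294*(-17) + 35 = -4998 + 35 = -4963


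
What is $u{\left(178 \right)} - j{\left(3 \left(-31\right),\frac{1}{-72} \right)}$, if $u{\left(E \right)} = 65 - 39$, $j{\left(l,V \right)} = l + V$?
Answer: $\frac{8569}{72} \approx 119.01$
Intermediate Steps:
$j{\left(l,V \right)} = V + l$
$u{\left(E \right)} = 26$ ($u{\left(E \right)} = 65 - 39 = 26$)
$u{\left(178 \right)} - j{\left(3 \left(-31\right),\frac{1}{-72} \right)} = 26 - \left(\frac{1}{-72} + 3 \left(-31\right)\right) = 26 - \left(- \frac{1}{72} - 93\right) = 26 - - \frac{6697}{72} = 26 + \frac{6697}{72} = \frac{8569}{72}$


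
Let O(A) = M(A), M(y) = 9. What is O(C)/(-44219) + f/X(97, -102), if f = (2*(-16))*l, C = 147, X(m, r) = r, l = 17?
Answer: 707477/132657 ≈ 5.3331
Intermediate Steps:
O(A) = 9
f = -544 (f = (2*(-16))*17 = -32*17 = -544)
O(C)/(-44219) + f/X(97, -102) = 9/(-44219) - 544/(-102) = 9*(-1/44219) - 544*(-1/102) = -9/44219 + 16/3 = 707477/132657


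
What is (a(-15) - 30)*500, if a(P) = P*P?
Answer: 97500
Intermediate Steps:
a(P) = P**2
(a(-15) - 30)*500 = ((-15)**2 - 30)*500 = (225 - 30)*500 = 195*500 = 97500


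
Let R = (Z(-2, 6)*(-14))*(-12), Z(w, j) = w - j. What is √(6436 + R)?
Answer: 2*√1273 ≈ 71.358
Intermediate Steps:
R = -1344 (R = ((-2 - 1*6)*(-14))*(-12) = ((-2 - 6)*(-14))*(-12) = -8*(-14)*(-12) = 112*(-12) = -1344)
√(6436 + R) = √(6436 - 1344) = √5092 = 2*√1273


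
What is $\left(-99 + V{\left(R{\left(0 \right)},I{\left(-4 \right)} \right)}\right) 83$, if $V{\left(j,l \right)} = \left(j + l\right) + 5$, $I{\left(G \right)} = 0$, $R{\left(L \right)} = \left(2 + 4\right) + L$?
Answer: $-7304$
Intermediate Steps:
$R{\left(L \right)} = 6 + L$
$V{\left(j,l \right)} = 5 + j + l$
$\left(-99 + V{\left(R{\left(0 \right)},I{\left(-4 \right)} \right)}\right) 83 = \left(-99 + \left(5 + \left(6 + 0\right) + 0\right)\right) 83 = \left(-99 + \left(5 + 6 + 0\right)\right) 83 = \left(-99 + 11\right) 83 = \left(-88\right) 83 = -7304$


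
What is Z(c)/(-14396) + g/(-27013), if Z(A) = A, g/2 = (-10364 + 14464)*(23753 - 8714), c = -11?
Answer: -1775311543657/388879148 ≈ -4565.2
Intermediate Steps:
g = 123319800 (g = 2*((-10364 + 14464)*(23753 - 8714)) = 2*(4100*15039) = 2*61659900 = 123319800)
Z(c)/(-14396) + g/(-27013) = -11/(-14396) + 123319800/(-27013) = -11*(-1/14396) + 123319800*(-1/27013) = 11/14396 - 123319800/27013 = -1775311543657/388879148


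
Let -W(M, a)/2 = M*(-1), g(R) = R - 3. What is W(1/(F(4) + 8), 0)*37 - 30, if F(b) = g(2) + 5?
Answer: -143/6 ≈ -23.833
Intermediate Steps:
g(R) = -3 + R
F(b) = 4 (F(b) = (-3 + 2) + 5 = -1 + 5 = 4)
W(M, a) = 2*M (W(M, a) = -2*M*(-1) = -(-2)*M = 2*M)
W(1/(F(4) + 8), 0)*37 - 30 = (2/(4 + 8))*37 - 30 = (2/12)*37 - 30 = (2*(1/12))*37 - 30 = (1/6)*37 - 30 = 37/6 - 30 = -143/6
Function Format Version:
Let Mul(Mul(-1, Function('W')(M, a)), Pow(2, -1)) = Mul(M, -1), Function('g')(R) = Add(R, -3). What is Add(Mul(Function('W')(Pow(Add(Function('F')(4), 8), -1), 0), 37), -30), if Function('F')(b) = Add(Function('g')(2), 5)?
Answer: Rational(-143, 6) ≈ -23.833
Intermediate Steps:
Function('g')(R) = Add(-3, R)
Function('F')(b) = 4 (Function('F')(b) = Add(Add(-3, 2), 5) = Add(-1, 5) = 4)
Function('W')(M, a) = Mul(2, M) (Function('W')(M, a) = Mul(-2, Mul(M, -1)) = Mul(-2, Mul(-1, M)) = Mul(2, M))
Add(Mul(Function('W')(Pow(Add(Function('F')(4), 8), -1), 0), 37), -30) = Add(Mul(Mul(2, Pow(Add(4, 8), -1)), 37), -30) = Add(Mul(Mul(2, Pow(12, -1)), 37), -30) = Add(Mul(Mul(2, Rational(1, 12)), 37), -30) = Add(Mul(Rational(1, 6), 37), -30) = Add(Rational(37, 6), -30) = Rational(-143, 6)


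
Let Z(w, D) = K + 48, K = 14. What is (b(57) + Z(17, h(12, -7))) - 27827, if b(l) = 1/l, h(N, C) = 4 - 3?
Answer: -1582604/57 ≈ -27765.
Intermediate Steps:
h(N, C) = 1
Z(w, D) = 62 (Z(w, D) = 14 + 48 = 62)
(b(57) + Z(17, h(12, -7))) - 27827 = (1/57 + 62) - 27827 = 3535/57 - 27827 = -1582604/57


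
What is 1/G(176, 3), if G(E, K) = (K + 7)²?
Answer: 1/100 ≈ 0.010000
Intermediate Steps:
G(E, K) = (7 + K)²
1/G(176, 3) = 1/((7 + 3)²) = 1/(10²) = 1/100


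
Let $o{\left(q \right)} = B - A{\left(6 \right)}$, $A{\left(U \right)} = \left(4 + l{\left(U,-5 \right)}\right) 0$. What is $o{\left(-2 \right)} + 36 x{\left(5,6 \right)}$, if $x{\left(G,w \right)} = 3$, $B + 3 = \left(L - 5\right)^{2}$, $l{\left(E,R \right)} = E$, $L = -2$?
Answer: $154$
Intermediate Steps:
$B = 46$ ($B = -3 + \left(-2 - 5\right)^{2} = -3 + \left(-7\right)^{2} = -3 + 49 = 46$)
$A{\left(U \right)} = 0$ ($A{\left(U \right)} = \left(4 + U\right) 0 = 0$)
$o{\left(q \right)} = 46$ ($o{\left(q \right)} = 46 - 0 = 46 + 0 = 46$)
$o{\left(-2 \right)} + 36 x{\left(5,6 \right)} = 46 + 36 \cdot 3 = 46 + 108 = 154$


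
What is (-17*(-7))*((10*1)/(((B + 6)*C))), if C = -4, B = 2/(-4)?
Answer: -595/11 ≈ -54.091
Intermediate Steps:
B = -1/2 (B = 2*(-1/4) = -1/2 ≈ -0.50000)
(-17*(-7))*((10*1)/(((B + 6)*C))) = (-17*(-7))*((10*1)/(((-1/2 + 6)*(-4)))) = 119*(10/(((11/2)*(-4)))) = 119*(10/(-22)) = 119*(10*(-1/22)) = 119*(-5/11) = -595/11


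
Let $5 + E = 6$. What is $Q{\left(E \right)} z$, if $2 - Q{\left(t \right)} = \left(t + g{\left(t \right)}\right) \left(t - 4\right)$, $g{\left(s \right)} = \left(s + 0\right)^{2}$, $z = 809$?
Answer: $6472$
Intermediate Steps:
$E = 1$ ($E = -5 + 6 = 1$)
$g{\left(s \right)} = s^{2}$
$Q{\left(t \right)} = 2 - \left(-4 + t\right) \left(t + t^{2}\right)$ ($Q{\left(t \right)} = 2 - \left(t + t^{2}\right) \left(t - 4\right) = 2 - \left(t + t^{2}\right) \left(-4 + t\right) = 2 - \left(-4 + t\right) \left(t + t^{2}\right)$)
$Q{\left(E \right)} z = \left(2 - 1^{3} + 3 \cdot 1^{2} + 4 \cdot 1\right) 809 = \left(2 - 1 + 3 \cdot 1 + 4\right) 809 = \left(2 - 1 + 3 + 4\right) 809 = 8 \cdot 809 = 6472$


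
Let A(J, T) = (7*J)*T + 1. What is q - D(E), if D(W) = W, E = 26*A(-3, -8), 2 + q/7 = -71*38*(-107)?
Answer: 2016394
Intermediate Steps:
A(J, T) = 1 + 7*J*T (A(J, T) = 7*J*T + 1 = 1 + 7*J*T)
q = 2020788 (q = -14 + 7*(-71*38*(-107)) = -14 + 7*(-2698*(-107)) = -14 + 7*288686 = -14 + 2020802 = 2020788)
E = 4394 (E = 26*(1 + 7*(-3)*(-8)) = 26*(1 + 168) = 26*169 = 4394)
q - D(E) = 2020788 - 1*4394 = 2020788 - 4394 = 2016394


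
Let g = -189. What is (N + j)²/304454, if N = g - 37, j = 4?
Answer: 24642/152227 ≈ 0.16188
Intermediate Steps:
N = -226 (N = -189 - 37 = -226)
(N + j)²/304454 = (-226 + 4)²/304454 = (-222)²*(1/304454) = 49284*(1/304454) = 24642/152227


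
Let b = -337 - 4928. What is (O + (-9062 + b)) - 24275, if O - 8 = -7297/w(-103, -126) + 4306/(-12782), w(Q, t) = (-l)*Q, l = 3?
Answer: -76263464890/1974819 ≈ -38618.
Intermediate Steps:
b = -5265
w(Q, t) = -3*Q (w(Q, t) = (-1*3)*Q = -3*Q)
O = -31501852/1974819 (O = 8 + (-7297/((-3*(-103))) + 4306/(-12782)) = 8 + (-7297/309 + 4306*(-1/12782)) = 8 + (-7297*1/309 - 2153/6391) = 8 + (-7297/309 - 2153/6391) = 8 - 47300404/1974819 = -31501852/1974819 ≈ -15.952)
(O + (-9062 + b)) - 24275 = (-31501852/1974819 + (-9062 - 5265)) - 24275 = (-31501852/1974819 - 14327) - 24275 = -28324733665/1974819 - 24275 = -76263464890/1974819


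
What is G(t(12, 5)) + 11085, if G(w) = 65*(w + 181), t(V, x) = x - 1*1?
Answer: 23110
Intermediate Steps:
t(V, x) = -1 + x (t(V, x) = x - 1 = -1 + x)
G(w) = 11765 + 65*w (G(w) = 65*(181 + w) = 11765 + 65*w)
G(t(12, 5)) + 11085 = (11765 + 65*(-1 + 5)) + 11085 = (11765 + 65*4) + 11085 = (11765 + 260) + 11085 = 12025 + 11085 = 23110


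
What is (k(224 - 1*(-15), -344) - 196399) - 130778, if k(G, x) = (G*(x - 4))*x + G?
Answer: 28284230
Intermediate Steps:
k(G, x) = G + G*x*(-4 + x) (k(G, x) = (G*(-4 + x))*x + G = G*x*(-4 + x) + G = G + G*x*(-4 + x))
(k(224 - 1*(-15), -344) - 196399) - 130778 = ((224 - 1*(-15))*(1 + (-344)² - 4*(-344)) - 196399) - 130778 = ((224 + 15)*(1 + 118336 + 1376) - 196399) - 130778 = (239*119713 - 196399) - 130778 = (28611407 - 196399) - 130778 = 28415008 - 130778 = 28284230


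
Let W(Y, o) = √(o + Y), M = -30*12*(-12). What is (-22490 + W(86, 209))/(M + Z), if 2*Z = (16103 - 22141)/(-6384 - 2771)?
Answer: -205895950/39552619 + 9155*√295/39552619 ≈ -5.2016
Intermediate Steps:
Z = 3019/9155 (Z = ((16103 - 22141)/(-6384 - 2771))/2 = (-6038/(-9155))/2 = (-6038*(-1/9155))/2 = (½)*(6038/9155) = 3019/9155 ≈ 0.32977)
M = 4320 (M = -360*(-12) = 4320)
W(Y, o) = √(Y + o)
(-22490 + W(86, 209))/(M + Z) = (-22490 + √(86 + 209))/(4320 + 3019/9155) = (-22490 + √295)/(39552619/9155) = (-22490 + √295)*(9155/39552619) = -205895950/39552619 + 9155*√295/39552619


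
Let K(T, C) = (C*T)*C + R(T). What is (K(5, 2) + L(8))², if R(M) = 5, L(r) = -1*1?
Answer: 576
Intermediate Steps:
L(r) = -1
K(T, C) = 5 + T*C² (K(T, C) = (C*T)*C + 5 = T*C² + 5 = 5 + T*C²)
(K(5, 2) + L(8))² = ((5 + 5*2²) - 1)² = ((5 + 5*4) - 1)² = ((5 + 20) - 1)² = (25 - 1)² = 24² = 576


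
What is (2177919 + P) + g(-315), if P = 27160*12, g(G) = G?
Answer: 2503524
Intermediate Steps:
P = 325920
(2177919 + P) + g(-315) = (2177919 + 325920) - 315 = 2503839 - 315 = 2503524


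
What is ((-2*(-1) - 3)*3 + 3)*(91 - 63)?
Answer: 0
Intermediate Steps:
((-2*(-1) - 3)*3 + 3)*(91 - 63) = ((2 - 3)*3 + 3)*28 = (-1*3 + 3)*28 = (-3 + 3)*28 = 0*28 = 0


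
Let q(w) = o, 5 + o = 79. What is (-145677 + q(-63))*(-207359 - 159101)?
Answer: 53357675380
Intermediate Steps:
o = 74 (o = -5 + 79 = 74)
q(w) = 74
(-145677 + q(-63))*(-207359 - 159101) = (-145677 + 74)*(-207359 - 159101) = -145603*(-366460) = 53357675380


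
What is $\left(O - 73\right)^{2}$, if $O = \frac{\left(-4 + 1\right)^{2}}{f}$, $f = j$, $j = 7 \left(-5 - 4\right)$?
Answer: $\frac{262144}{49} \approx 5349.9$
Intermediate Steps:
$j = -63$ ($j = 7 \left(-9\right) = -63$)
$f = -63$
$O = - \frac{1}{7}$ ($O = \frac{\left(-4 + 1\right)^{2}}{-63} = \left(-3\right)^{2} \left(- \frac{1}{63}\right) = 9 \left(- \frac{1}{63}\right) = - \frac{1}{7} \approx -0.14286$)
$\left(O - 73\right)^{2} = \left(- \frac{1}{7} - 73\right)^{2} = \left(- \frac{512}{7}\right)^{2} = \frac{262144}{49}$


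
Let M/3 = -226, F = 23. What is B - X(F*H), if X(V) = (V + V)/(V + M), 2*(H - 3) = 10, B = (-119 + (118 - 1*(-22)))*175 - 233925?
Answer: -56871566/247 ≈ -2.3025e+5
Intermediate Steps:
M = -678 (M = 3*(-226) = -678)
B = -230250 (B = (-119 + (118 + 22))*175 - 233925 = (-119 + 140)*175 - 233925 = 21*175 - 233925 = 3675 - 233925 = -230250)
H = 8 (H = 3 + (½)*10 = 3 + 5 = 8)
X(V) = 2*V/(-678 + V) (X(V) = (V + V)/(V - 678) = (2*V)/(-678 + V) = 2*V/(-678 + V))
B - X(F*H) = -230250 - 2*23*8/(-678 + 23*8) = -230250 - 2*184/(-678 + 184) = -230250 - 2*184/(-494) = -230250 - 2*184*(-1)/494 = -230250 - 1*(-184/247) = -230250 + 184/247 = -56871566/247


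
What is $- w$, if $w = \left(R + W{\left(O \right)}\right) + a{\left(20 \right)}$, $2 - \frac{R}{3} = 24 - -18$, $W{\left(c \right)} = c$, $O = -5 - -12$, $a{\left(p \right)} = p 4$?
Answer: $33$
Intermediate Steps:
$a{\left(p \right)} = 4 p$
$O = 7$ ($O = -5 + 12 = 7$)
$R = -120$ ($R = 6 - 3 \left(24 - -18\right) = 6 - 3 \left(24 + 18\right) = 6 - 126 = -120$)
$w = -33$ ($w = \left(-120 + 7\right) + 4 \cdot 20 = -113 + 80 = -33$)
$- w = \left(-1\right) \left(-33\right) = 33$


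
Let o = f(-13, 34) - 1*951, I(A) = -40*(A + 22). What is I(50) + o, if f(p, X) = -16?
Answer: -3847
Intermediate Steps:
I(A) = -880 - 40*A (I(A) = -40*(22 + A) = -880 - 40*A)
o = -967 (o = -16 - 1*951 = -16 - 951 = -967)
I(50) + o = (-880 - 40*50) - 967 = (-880 - 2000) - 967 = -2880 - 967 = -3847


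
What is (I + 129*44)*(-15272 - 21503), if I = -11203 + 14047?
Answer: -313323000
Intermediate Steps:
I = 2844
(I + 129*44)*(-15272 - 21503) = (2844 + 129*44)*(-15272 - 21503) = (2844 + 5676)*(-36775) = 8520*(-36775) = -313323000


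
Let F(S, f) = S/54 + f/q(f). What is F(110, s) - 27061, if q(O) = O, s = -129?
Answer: -730565/27 ≈ -27058.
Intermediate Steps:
F(S, f) = 1 + S/54 (F(S, f) = S/54 + f/f = S*(1/54) + 1 = S/54 + 1 = 1 + S/54)
F(110, s) - 27061 = (1 + (1/54)*110) - 27061 = (1 + 55/27) - 27061 = 82/27 - 27061 = -730565/27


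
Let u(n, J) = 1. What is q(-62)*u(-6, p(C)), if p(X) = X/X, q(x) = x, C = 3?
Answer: -62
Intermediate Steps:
p(X) = 1
q(-62)*u(-6, p(C)) = -62*1 = -62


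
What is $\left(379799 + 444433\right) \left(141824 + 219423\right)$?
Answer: $297751337304$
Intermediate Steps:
$\left(379799 + 444433\right) \left(141824 + 219423\right) = 824232 \cdot 361247 = 297751337304$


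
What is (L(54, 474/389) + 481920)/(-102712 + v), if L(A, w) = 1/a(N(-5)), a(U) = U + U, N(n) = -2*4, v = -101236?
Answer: -7710719/3263168 ≈ -2.3630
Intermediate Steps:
N(n) = -8
a(U) = 2*U
L(A, w) = -1/16 (L(A, w) = 1/(2*(-8)) = 1/(-16) = -1/16)
(L(54, 474/389) + 481920)/(-102712 + v) = (-1/16 + 481920)/(-102712 - 101236) = (7710719/16)/(-203948) = (7710719/16)*(-1/203948) = -7710719/3263168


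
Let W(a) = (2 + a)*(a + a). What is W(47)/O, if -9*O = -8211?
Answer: 1974/391 ≈ 5.0486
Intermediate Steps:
O = 2737/3 (O = -⅑*(-8211) = 2737/3 ≈ 912.33)
W(a) = 2*a*(2 + a) (W(a) = (2 + a)*(2*a) = 2*a*(2 + a))
W(47)/O = (2*47*(2 + 47))/(2737/3) = (2*47*49)*(3/2737) = 4606*(3/2737) = 1974/391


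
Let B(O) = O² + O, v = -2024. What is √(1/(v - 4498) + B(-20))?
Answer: √16163857398/6522 ≈ 19.494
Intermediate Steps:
B(O) = O + O²
√(1/(v - 4498) + B(-20)) = √(1/(-2024 - 4498) - 20*(1 - 20)) = √(1/(-6522) - 20*(-19)) = √(-1/6522 + 380) = √(2478359/6522) = √16163857398/6522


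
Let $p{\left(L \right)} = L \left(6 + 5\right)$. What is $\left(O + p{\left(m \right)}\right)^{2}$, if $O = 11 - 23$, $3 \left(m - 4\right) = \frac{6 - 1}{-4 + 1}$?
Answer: $\frac{54289}{81} \approx 670.23$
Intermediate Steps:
$m = \frac{31}{9}$ ($m = 4 + \frac{\left(6 - 1\right) \frac{1}{-4 + 1}}{3} = 4 + \frac{5 \frac{1}{-3}}{3} = 4 + \frac{5 \left(- \frac{1}{3}\right)}{3} = 4 + \frac{1}{3} \left(- \frac{5}{3}\right) = 4 - \frac{5}{9} = \frac{31}{9} \approx 3.4444$)
$O = -12$
$p{\left(L \right)} = 11 L$ ($p{\left(L \right)} = L 11 = 11 L$)
$\left(O + p{\left(m \right)}\right)^{2} = \left(-12 + 11 \cdot \frac{31}{9}\right)^{2} = \left(-12 + \frac{341}{9}\right)^{2} = \left(\frac{233}{9}\right)^{2} = \frac{54289}{81}$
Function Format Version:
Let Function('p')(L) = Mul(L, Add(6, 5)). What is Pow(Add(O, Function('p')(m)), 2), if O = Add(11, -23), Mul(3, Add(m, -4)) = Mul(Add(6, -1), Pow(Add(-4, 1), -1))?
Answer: Rational(54289, 81) ≈ 670.23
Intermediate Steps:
m = Rational(31, 9) (m = Add(4, Mul(Rational(1, 3), Mul(Add(6, -1), Pow(Add(-4, 1), -1)))) = Add(4, Mul(Rational(1, 3), Mul(5, Pow(-3, -1)))) = Add(4, Mul(Rational(1, 3), Mul(5, Rational(-1, 3)))) = Add(4, Mul(Rational(1, 3), Rational(-5, 3))) = Add(4, Rational(-5, 9)) = Rational(31, 9) ≈ 3.4444)
O = -12
Function('p')(L) = Mul(11, L) (Function('p')(L) = Mul(L, 11) = Mul(11, L))
Pow(Add(O, Function('p')(m)), 2) = Pow(Add(-12, Mul(11, Rational(31, 9))), 2) = Pow(Add(-12, Rational(341, 9)), 2) = Pow(Rational(233, 9), 2) = Rational(54289, 81)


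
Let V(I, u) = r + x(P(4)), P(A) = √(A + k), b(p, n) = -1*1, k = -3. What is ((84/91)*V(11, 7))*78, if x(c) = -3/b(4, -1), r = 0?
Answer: 216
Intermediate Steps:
b(p, n) = -1
P(A) = √(-3 + A) (P(A) = √(A - 3) = √(-3 + A))
x(c) = 3 (x(c) = -3/(-1) = -3*(-1) = 3)
V(I, u) = 3 (V(I, u) = 0 + 3 = 3)
((84/91)*V(11, 7))*78 = ((84/91)*3)*78 = ((84*(1/91))*3)*78 = ((12/13)*3)*78 = (36/13)*78 = 216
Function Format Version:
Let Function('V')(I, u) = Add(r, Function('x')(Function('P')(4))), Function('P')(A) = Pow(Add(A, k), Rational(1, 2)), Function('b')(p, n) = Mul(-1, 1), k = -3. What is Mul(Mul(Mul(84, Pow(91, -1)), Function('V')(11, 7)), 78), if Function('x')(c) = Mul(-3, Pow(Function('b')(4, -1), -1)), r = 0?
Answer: 216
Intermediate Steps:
Function('b')(p, n) = -1
Function('P')(A) = Pow(Add(-3, A), Rational(1, 2)) (Function('P')(A) = Pow(Add(A, -3), Rational(1, 2)) = Pow(Add(-3, A), Rational(1, 2)))
Function('x')(c) = 3 (Function('x')(c) = Mul(-3, Pow(-1, -1)) = Mul(-3, -1) = 3)
Function('V')(I, u) = 3 (Function('V')(I, u) = Add(0, 3) = 3)
Mul(Mul(Mul(84, Pow(91, -1)), Function('V')(11, 7)), 78) = Mul(Mul(Mul(84, Pow(91, -1)), 3), 78) = Mul(Mul(Mul(84, Rational(1, 91)), 3), 78) = Mul(Mul(Rational(12, 13), 3), 78) = Mul(Rational(36, 13), 78) = 216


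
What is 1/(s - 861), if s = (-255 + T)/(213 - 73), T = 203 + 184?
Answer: -35/30102 ≈ -0.0011627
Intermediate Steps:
T = 387
s = 33/35 (s = (-255 + 387)/(213 - 73) = 132/140 = 132*(1/140) = 33/35 ≈ 0.94286)
1/(s - 861) = 1/(33/35 - 861) = 1/(-30102/35) = -35/30102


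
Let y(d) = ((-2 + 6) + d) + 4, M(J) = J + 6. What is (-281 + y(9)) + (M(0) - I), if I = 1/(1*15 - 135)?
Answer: -30959/120 ≈ -257.99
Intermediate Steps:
M(J) = 6 + J
y(d) = 8 + d (y(d) = (4 + d) + 4 = 8 + d)
I = -1/120 (I = 1/(15 - 135) = 1/(-120) = -1/120 ≈ -0.0083333)
(-281 + y(9)) + (M(0) - I) = (-281 + (8 + 9)) + ((6 + 0) - 1*(-1/120)) = (-281 + 17) + (6 + 1/120) = -264 + 721/120 = -30959/120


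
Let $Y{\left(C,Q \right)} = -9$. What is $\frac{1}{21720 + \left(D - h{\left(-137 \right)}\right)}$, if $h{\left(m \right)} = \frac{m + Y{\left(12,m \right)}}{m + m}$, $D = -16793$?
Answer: $\frac{137}{674926} \approx 0.00020299$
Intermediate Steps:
$h{\left(m \right)} = \frac{-9 + m}{2 m}$ ($h{\left(m \right)} = \frac{m - 9}{m + m} = \frac{-9 + m}{2 m}$)
$\frac{1}{21720 + \left(D - h{\left(-137 \right)}\right)} = \frac{1}{21720 - \left(16793 + \frac{-9 - 137}{2 \left(-137\right)}\right)} = \frac{1}{21720 - \left(16793 + \frac{1}{2} \left(- \frac{1}{137}\right) \left(-146\right)\right)} = \frac{1}{21720 - \frac{2300714}{137}} = \frac{1}{\frac{674926}{137}} = \frac{137}{674926}$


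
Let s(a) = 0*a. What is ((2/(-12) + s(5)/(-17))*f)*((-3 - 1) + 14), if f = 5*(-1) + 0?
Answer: 25/3 ≈ 8.3333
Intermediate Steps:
s(a) = 0
f = -5 (f = -5 + 0 = -5)
((2/(-12) + s(5)/(-17))*f)*((-3 - 1) + 14) = ((2/(-12) + 0/(-17))*(-5))*((-3 - 1) + 14) = ((2*(-1/12) + 0*(-1/17))*(-5))*(-4 + 14) = ((-⅙ + 0)*(-5))*10 = -⅙*(-5)*10 = (⅚)*10 = 25/3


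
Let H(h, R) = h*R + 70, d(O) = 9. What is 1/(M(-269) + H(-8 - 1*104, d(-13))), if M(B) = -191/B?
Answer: -269/252131 ≈ -0.0010669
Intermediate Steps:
H(h, R) = 70 + R*h (H(h, R) = R*h + 70 = 70 + R*h)
1/(M(-269) + H(-8 - 1*104, d(-13))) = 1/(-191/(-269) + (70 + 9*(-8 - 1*104))) = 1/(-191*(-1/269) + (70 + 9*(-8 - 104))) = 1/(191/269 + (70 + 9*(-112))) = 1/(191/269 + (70 - 1008)) = 1/(191/269 - 938) = 1/(-252131/269) = -269/252131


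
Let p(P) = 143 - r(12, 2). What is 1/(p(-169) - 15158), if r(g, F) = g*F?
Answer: -1/15039 ≈ -6.6494e-5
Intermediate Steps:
r(g, F) = F*g
p(P) = 119 (p(P) = 143 - 2*12 = 143 - 1*24 = 143 - 24 = 119)
1/(p(-169) - 15158) = 1/(119 - 15158) = 1/(-15039) = -1/15039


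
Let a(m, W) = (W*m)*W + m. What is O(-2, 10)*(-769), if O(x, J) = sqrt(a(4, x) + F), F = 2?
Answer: -769*sqrt(22) ≈ -3606.9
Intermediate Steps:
a(m, W) = m + m*W**2 (a(m, W) = m*W**2 + m = m + m*W**2)
O(x, J) = sqrt(6 + 4*x**2) (O(x, J) = sqrt(4*(1 + x**2) + 2) = sqrt((4 + 4*x**2) + 2) = sqrt(6 + 4*x**2))
O(-2, 10)*(-769) = sqrt(6 + 4*(-2)**2)*(-769) = sqrt(6 + 4*4)*(-769) = sqrt(6 + 16)*(-769) = sqrt(22)*(-769) = -769*sqrt(22)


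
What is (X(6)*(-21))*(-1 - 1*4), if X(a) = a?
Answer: 630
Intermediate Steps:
(X(6)*(-21))*(-1 - 1*4) = (6*(-21))*(-1 - 1*4) = -126*(-1 - 4) = -126*(-5) = 630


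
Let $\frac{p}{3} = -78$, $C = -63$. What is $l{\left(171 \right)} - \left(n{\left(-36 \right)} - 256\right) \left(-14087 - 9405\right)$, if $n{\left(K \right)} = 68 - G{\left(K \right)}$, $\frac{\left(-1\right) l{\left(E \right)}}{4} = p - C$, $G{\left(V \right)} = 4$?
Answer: $-4509780$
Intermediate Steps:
$p = -234$ ($p = 3 \left(-78\right) = -234$)
$l{\left(E \right)} = 684$ ($l{\left(E \right)} = - 4 \left(-234 - -63\right) = - 4 \left(-234 + 63\right) = \left(-4\right) \left(-171\right) = 684$)
$n{\left(K \right)} = 64$ ($n{\left(K \right)} = 68 - 4 = 64$)
$l{\left(171 \right)} - \left(n{\left(-36 \right)} - 256\right) \left(-14087 - 9405\right) = 684 - \left(64 - 256\right) \left(-14087 - 9405\right) = 684 - \left(64 - 256\right) \left(-23492\right) = 684 - \left(-192\right) \left(-23492\right) = 684 - 4510464 = -4509780$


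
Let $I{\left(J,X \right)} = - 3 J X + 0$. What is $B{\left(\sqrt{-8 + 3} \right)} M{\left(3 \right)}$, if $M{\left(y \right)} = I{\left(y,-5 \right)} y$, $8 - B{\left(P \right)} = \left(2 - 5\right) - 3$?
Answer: $1890$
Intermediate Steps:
$B{\left(P \right)} = 14$ ($B{\left(P \right)} = 8 - \left(\left(2 - 5\right) - 3\right) = 8 - \left(-3 - 3\right) = 8 - -6 = 8 + 6 = 14$)
$I{\left(J,X \right)} = - 3 J X$ ($I{\left(J,X \right)} = - 3 J X + 0 = - 3 J X$)
$M{\left(y \right)} = 15 y^{2}$ ($M{\left(y \right)} = \left(-3\right) y \left(-5\right) y = 15 y y = 15 y^{2}$)
$B{\left(\sqrt{-8 + 3} \right)} M{\left(3 \right)} = 14 \cdot 15 \cdot 3^{2} = 14 \cdot 15 \cdot 9 = 14 \cdot 135 = 1890$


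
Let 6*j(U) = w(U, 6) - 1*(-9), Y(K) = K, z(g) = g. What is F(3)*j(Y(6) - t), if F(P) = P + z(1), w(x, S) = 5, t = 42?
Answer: 28/3 ≈ 9.3333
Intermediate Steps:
j(U) = 7/3 (j(U) = (5 - 1*(-9))/6 = (5 + 9)/6 = (⅙)*14 = 7/3)
F(P) = 1 + P (F(P) = P + 1 = 1 + P)
F(3)*j(Y(6) - t) = (1 + 3)*(7/3) = 4*(7/3) = 28/3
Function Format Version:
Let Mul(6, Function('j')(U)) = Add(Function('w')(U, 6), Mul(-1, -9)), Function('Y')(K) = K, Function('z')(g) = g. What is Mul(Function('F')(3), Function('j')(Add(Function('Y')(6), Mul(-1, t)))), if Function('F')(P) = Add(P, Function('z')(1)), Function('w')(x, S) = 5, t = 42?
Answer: Rational(28, 3) ≈ 9.3333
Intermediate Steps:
Function('j')(U) = Rational(7, 3) (Function('j')(U) = Mul(Rational(1, 6), Add(5, Mul(-1, -9))) = Mul(Rational(1, 6), Add(5, 9)) = Mul(Rational(1, 6), 14) = Rational(7, 3))
Function('F')(P) = Add(1, P) (Function('F')(P) = Add(P, 1) = Add(1, P))
Mul(Function('F')(3), Function('j')(Add(Function('Y')(6), Mul(-1, t)))) = Mul(Add(1, 3), Rational(7, 3)) = Mul(4, Rational(7, 3)) = Rational(28, 3)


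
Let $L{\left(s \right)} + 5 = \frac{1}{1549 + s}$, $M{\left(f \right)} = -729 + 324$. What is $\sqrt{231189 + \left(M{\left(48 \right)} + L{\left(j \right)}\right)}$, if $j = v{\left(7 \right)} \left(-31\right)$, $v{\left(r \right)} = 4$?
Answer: $\frac{2 \sqrt{4686256083}}{285} \approx 480.39$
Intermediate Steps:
$M{\left(f \right)} = -405$
$j = -124$ ($j = 4 \left(-31\right) = -124$)
$L{\left(s \right)} = -5 + \frac{1}{1549 + s}$
$\sqrt{231189 + \left(M{\left(48 \right)} + L{\left(j \right)}\right)} = \sqrt{231189 - \left(405 - \frac{-7744 - -620}{1549 - 124}\right)} = \sqrt{231189 - \left(405 - \frac{-7744 + 620}{1425}\right)} = \sqrt{231189 + \left(-405 + \frac{1}{1425} \left(-7124\right)\right)} = \sqrt{231189 - \frac{584249}{1425}} = \sqrt{\frac{328860076}{1425}} = \frac{2 \sqrt{4686256083}}{285}$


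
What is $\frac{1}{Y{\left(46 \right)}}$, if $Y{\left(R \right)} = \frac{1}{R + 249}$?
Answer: $295$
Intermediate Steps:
$Y{\left(R \right)} = \frac{1}{249 + R}$
$\frac{1}{Y{\left(46 \right)}} = \frac{1}{\frac{1}{249 + 46}} = \frac{1}{\frac{1}{295}} = 295$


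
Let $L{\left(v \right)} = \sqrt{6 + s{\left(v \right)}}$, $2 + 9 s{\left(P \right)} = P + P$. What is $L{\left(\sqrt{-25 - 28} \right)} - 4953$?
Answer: $-4953 + \frac{\sqrt{52 + 2 i \sqrt{53}}}{3} \approx -4950.6 + 0.33333 i$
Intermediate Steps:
$s{\left(P \right)} = - \frac{2}{9} + \frac{2 P}{9}$ ($s{\left(P \right)} = - \frac{2}{9} + \frac{P + P}{9} = - \frac{2}{9} + \frac{2 P}{9}$)
$L{\left(v \right)} = \sqrt{\frac{52}{9} + \frac{2 v}{9}}$ ($L{\left(v \right)} = \sqrt{6 + \left(- \frac{2}{9} + \frac{2 v}{9}\right)} = \sqrt{\frac{52}{9} + \frac{2 v}{9}}$)
$L{\left(\sqrt{-25 - 28} \right)} - 4953 = \frac{\sqrt{52 + 2 \sqrt{-25 - 28}}}{3} - 4953 = \frac{\sqrt{52 + 2 \sqrt{-53}}}{3} - 4953 = \frac{\sqrt{52 + 2 i \sqrt{53}}}{3} - 4953 = -4953 + \frac{\sqrt{52 + 2 i \sqrt{53}}}{3}$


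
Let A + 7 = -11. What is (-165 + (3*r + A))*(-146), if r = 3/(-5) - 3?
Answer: 141474/5 ≈ 28295.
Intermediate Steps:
A = -18 (A = -7 - 11 = -18)
r = -18/5 (r = 3*(-1/5) - 3 = -3/5 - 3 = -18/5 ≈ -3.6000)
(-165 + (3*r + A))*(-146) = (-165 + (3*(-18/5) - 18))*(-146) = (-165 + (-54/5 - 18))*(-146) = (-165 - 144/5)*(-146) = -969/5*(-146) = 141474/5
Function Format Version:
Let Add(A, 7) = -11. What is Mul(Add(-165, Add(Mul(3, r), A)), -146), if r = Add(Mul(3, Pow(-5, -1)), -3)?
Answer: Rational(141474, 5) ≈ 28295.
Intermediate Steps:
A = -18 (A = Add(-7, -11) = -18)
r = Rational(-18, 5) (r = Add(Mul(3, Rational(-1, 5)), -3) = Add(Rational(-3, 5), -3) = Rational(-18, 5) ≈ -3.6000)
Mul(Add(-165, Add(Mul(3, r), A)), -146) = Mul(Add(-165, Add(Mul(3, Rational(-18, 5)), -18)), -146) = Mul(Add(-165, Add(Rational(-54, 5), -18)), -146) = Mul(Add(-165, Rational(-144, 5)), -146) = Mul(Rational(-969, 5), -146) = Rational(141474, 5)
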